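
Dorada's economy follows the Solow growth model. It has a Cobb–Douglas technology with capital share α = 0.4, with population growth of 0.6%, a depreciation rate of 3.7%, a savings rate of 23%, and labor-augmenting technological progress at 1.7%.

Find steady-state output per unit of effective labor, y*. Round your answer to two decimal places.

y* ≈ 2.45

Steady state requires s·f(k) = (n + g + δ)·k, i.e. s·k^α = (n + g + δ)·k.
Dividing both sides by k: k^(1−α) = s / (n + g + δ).
k^0.6 = 0.23 / (0.006 + 0.017 + 0.037) = 0.23 / 0.060 = 3.8333
k* = 3.8333^(1/0.6) ≈ 9.3890
y* = (k*)^α = 9.3890^0.4 ≈ 2.4493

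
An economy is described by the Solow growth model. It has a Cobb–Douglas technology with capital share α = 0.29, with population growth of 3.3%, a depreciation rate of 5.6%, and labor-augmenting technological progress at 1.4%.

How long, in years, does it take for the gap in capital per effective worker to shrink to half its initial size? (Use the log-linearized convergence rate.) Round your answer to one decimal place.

Near the steady state the convergence rate is λ = (1 − α)(n + g + δ).
λ = (1 − 0.29) × 0.103 = 0.71 × 0.103 = 0.07313
Half-life = ln 2 / λ = 0.6931 / 0.07313 ≈ 9.48 years

half-life ≈ 9.5 years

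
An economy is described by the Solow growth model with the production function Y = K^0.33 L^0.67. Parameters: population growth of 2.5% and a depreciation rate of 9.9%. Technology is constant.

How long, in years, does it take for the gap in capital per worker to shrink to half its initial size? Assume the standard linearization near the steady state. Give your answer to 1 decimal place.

half-life ≈ 8.3 years

Near the steady state the convergence rate is λ = (1 − α)(n + δ).
λ = (1 − 0.33) × 0.124 = 0.67 × 0.124 = 0.08308
Half-life = ln 2 / λ = 0.6931 / 0.08308 ≈ 8.34 years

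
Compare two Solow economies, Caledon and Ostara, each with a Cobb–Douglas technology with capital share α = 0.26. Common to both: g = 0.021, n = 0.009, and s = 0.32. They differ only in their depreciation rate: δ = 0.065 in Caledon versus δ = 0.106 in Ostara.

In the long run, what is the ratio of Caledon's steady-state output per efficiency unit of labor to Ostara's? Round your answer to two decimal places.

Steady-state y* = [s/(n + g + δ)]^(α/(1−α)), so the ratio is [ (s_C/(n + g + δ)_C) / (s_O/(n + g + δ)_O) ]^0.3514.
s_C/(n + g + δ)_C = 0.32/0.095 = 3.3684; s_O/(n + g + δ)_O = 0.32/0.136 = 2.3529.
Ratio = (3.3684/2.3529)^0.3514 = 1.4316^0.3514 ≈ 1.1344

y*_C / y*_O ≈ 1.13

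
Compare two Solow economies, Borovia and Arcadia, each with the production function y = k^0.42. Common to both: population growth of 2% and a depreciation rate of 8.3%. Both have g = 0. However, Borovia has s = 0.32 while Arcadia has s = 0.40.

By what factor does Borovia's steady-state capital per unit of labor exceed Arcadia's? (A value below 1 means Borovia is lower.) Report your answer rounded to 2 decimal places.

k*_B / k*_A ≈ 0.68

Steady-state k* = [s/(n + δ)]^(1/(1−α)), so the ratio is [ (s_B/(n + δ)_B) / (s_A/(n + δ)_A) ]^1.7241.
s_B/(n + δ)_B = 0.32/0.103 = 3.1068; s_A/(n + δ)_A = 0.40/0.103 = 3.8835.
Ratio = (3.1068/3.8835)^1.7241 = 0.8000^1.7241 ≈ 0.6806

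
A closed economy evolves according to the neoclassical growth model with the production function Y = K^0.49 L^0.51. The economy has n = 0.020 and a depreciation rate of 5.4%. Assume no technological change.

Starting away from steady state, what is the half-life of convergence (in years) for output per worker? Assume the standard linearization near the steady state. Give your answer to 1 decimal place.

t_½ ≈ 18.4 years

Near the steady state the convergence rate is λ = (1 − α)(n + δ).
λ = (1 − 0.49) × 0.074 = 0.51 × 0.074 = 0.03774
Half-life = ln 2 / λ = 0.6931 / 0.03774 ≈ 18.37 years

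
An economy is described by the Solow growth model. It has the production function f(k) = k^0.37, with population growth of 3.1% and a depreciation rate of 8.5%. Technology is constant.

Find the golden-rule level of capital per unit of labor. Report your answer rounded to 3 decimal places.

k_gold ≈ 6.304

The golden rule sets f'(k) = n + δ, i.e. α·k^(α−1) = n + δ.
So k^(1−α) = α / (n + δ) = 0.37 / 0.116 = 3.1897.
k_gold = 3.1897^(1/0.63) ≈ 6.3038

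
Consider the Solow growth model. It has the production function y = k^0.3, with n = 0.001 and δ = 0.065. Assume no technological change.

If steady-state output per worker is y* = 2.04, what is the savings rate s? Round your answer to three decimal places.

At the steady state, Δk = 0, so s·k^α = (n + δ)·k.
Since y* = [s/(n + δ)]^(α/(1−α)), we have s/(n + δ) = (y*)^((1−α)/α) = 2.04^2.3333 = 5.2779.
Therefore s = 5.2779 × (n + δ) = 5.2779 × 0.066 = 0.3483.

s ≈ 0.348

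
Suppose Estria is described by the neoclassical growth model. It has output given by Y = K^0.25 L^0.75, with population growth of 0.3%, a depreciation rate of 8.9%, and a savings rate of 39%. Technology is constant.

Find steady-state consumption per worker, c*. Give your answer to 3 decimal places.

c* = 0.987

In steady state, investment equals break-even investment: s·k^α = (n + δ)·k.
Rearranging, k^(1−α) = s / (n + δ).
k^0.75 = 0.39 / (0.003 + 0.089) = 0.39 / 0.092 = 4.2391
k* = 4.2391^(1/0.75) ≈ 6.8606
y* = (k*)^α = 6.8606^0.25 ≈ 1.6184
c* = (1 − s)·y* = (1 − 0.39) × 1.6184 ≈ 0.9872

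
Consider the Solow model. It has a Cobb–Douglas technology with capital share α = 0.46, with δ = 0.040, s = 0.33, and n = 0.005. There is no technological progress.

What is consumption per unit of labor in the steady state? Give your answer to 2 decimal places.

c* = 3.66

Steady state requires s·f(k) = (n + δ)·k, i.e. s·k^α = (n + δ)·k.
Dividing both sides by k: k^(1−α) = s / (n + δ).
k^0.54 = 0.33 / (0.005 + 0.040) = 0.33 / 0.045 = 7.3333
k* = 7.3333^(1/0.54) ≈ 40.0319
y* = (k*)^α = 40.0319^0.46 ≈ 5.4589
c* = (1 − s)·y* = (1 − 0.33) × 5.4589 ≈ 3.6575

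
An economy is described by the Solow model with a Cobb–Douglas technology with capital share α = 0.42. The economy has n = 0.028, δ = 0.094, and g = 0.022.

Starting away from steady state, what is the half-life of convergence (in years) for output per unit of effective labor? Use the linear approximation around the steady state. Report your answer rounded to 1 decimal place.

t_½ ≈ 8.3 years

Near the steady state the convergence rate is λ = (1 − α)(n + g + δ).
λ = (1 − 0.42) × 0.144 = 0.58 × 0.144 = 0.08352
Half-life = ln 2 / λ = 0.6931 / 0.08352 ≈ 8.30 years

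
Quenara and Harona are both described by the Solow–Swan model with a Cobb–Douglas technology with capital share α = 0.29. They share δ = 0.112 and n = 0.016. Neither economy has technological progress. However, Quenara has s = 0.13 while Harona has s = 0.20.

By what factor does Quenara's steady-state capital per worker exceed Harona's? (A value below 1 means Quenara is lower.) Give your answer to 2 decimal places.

k*_Q / k*_H ≈ 0.55

Steady-state k* = [s/(n + δ)]^(1/(1−α)), so the ratio is [ (s_Q/(n + δ)_Q) / (s_H/(n + δ)_H) ]^1.4085.
s_Q/(n + δ)_Q = 0.13/0.128 = 1.0156; s_H/(n + δ)_H = 0.20/0.128 = 1.5625.
Ratio = (1.0156/1.5625)^1.4085 = 0.6500^1.4085 ≈ 0.5451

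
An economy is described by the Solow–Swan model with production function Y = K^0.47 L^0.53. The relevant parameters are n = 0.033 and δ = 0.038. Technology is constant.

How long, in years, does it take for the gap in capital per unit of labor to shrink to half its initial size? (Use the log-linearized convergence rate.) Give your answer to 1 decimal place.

about 18.4 years

Near the steady state the convergence rate is λ = (1 − α)(n + δ).
λ = (1 − 0.47) × 0.071 = 0.53 × 0.071 = 0.03763
Half-life = ln 2 / λ = 0.6931 / 0.03763 ≈ 18.42 years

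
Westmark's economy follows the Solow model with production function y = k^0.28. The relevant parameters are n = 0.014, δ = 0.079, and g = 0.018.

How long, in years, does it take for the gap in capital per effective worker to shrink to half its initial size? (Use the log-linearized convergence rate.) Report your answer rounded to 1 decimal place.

half-life ≈ 8.7 years

Near the steady state the convergence rate is λ = (1 − α)(n + g + δ).
λ = (1 − 0.28) × 0.111 = 0.72 × 0.111 = 0.07992
Half-life = ln 2 / λ = 0.6931 / 0.07992 ≈ 8.67 years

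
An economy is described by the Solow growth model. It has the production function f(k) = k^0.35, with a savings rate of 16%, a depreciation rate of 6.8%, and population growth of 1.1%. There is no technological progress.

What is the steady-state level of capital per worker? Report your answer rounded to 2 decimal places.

k* ≈ 2.96

In steady state, investment equals break-even investment: s·k^α = (n + δ)·k.
Dividing both sides by k: k^(1−α) = s / (n + δ).
k^0.65 = 0.16 / (0.011 + 0.068) = 0.16 / 0.079 = 2.0253
k* = 2.0253^(1/0.65) ≈ 2.9616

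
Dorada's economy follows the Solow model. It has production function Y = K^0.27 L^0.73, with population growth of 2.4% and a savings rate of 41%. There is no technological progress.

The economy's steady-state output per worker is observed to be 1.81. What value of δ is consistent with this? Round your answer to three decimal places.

In steady state, investment equals break-even investment: s·k^α = (n + δ)·k.
Since y* = [s/(n + δ)]^(α/(1−α)), we have s/(n + δ) = (y*)^((1−α)/α) = 1.81^2.7037 = 4.9738.
Therefore n + δ = s / 4.9738 = 0.41 / 4.9738 = 0.0824, so δ = 0.0824 − 0.024 = 0.0584.

δ ≈ 0.058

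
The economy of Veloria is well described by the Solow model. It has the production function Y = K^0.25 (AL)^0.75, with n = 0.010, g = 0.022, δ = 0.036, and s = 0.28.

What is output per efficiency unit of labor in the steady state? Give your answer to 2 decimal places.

Steady state requires s·f(k) = (n + g + δ)·k, i.e. s·k^α = (n + g + δ)·k.
Rearranging, k^(1−α) = s / (n + g + δ).
k^0.75 = 0.28 / (0.010 + 0.022 + 0.036) = 0.28 / 0.068 = 4.1176
k* = 4.1176^(1/0.75) ≈ 6.5997
y* = (k*)^α = 6.5997^0.25 ≈ 1.6028

y* = 1.60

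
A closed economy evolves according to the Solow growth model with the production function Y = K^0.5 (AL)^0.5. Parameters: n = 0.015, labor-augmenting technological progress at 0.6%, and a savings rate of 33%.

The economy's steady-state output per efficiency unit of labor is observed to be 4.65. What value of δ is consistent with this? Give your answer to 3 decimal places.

δ ≈ 0.050

In steady state, investment equals break-even investment: s·k^α = (n + g + δ)·k.
Since y* = [s/(n + g + δ)]^(α/(1−α)), we have s/(n + g + δ) = (y*)^((1−α)/α) = 4.65^1 = 4.6500.
Therefore n + g + δ = s / 4.6500 = 0.33 / 4.6500 = 0.0710, so δ = 0.0710 − 0.021 = 0.0500.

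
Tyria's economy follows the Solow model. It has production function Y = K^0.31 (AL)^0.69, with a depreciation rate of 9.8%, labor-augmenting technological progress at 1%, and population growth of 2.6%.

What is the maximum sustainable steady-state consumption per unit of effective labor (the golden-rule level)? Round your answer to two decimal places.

At the golden rule, f'(k) = n + g + δ, so α·k^(α−1) = n + g + δ and k_gold = (α/(n + g + δ))^(1/(1−α)).
k_gold = (0.31/0.134)^(1/0.69) = 2.3134^1.4493 ≈ 3.3722
c_gold = f(k_gold) − (n + g + δ)·k_gold = 1.4576 − 0.134×3.3722 ≈ 1.0057

c_gold ≈ 1.01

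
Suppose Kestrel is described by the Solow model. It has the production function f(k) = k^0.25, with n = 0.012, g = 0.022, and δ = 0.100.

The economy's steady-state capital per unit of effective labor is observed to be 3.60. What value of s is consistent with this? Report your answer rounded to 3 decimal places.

s ≈ 0.350

At the steady state, Δk = 0, so s·k^α = (n + g + δ)·k.
So s / (n + g + δ) = (k*)^(1−α) = 3.60^0.75 = 2.6135.
Therefore s = 2.6135 × (n + g + δ) = 2.6135 × 0.134 = 0.3502.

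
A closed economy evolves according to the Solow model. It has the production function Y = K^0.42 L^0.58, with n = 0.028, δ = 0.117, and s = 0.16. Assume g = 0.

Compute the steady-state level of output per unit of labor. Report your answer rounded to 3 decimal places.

y* = 1.074

At the steady state, Δk = 0, so s·k^α = (n + δ)·k.
Dividing both sides by k: k^(1−α) = s / (n + δ).
k^0.58 = 0.16 / (0.028 + 0.117) = 0.16 / 0.145 = 1.1034
k* = 1.1034^(1/0.58) ≈ 1.1849
y* = (k*)^α = 1.1849^0.42 ≈ 1.0739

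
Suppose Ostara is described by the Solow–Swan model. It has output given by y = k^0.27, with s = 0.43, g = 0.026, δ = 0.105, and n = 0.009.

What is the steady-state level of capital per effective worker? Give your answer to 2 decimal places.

At the steady state, Δk = 0, so s·k^α = (n + g + δ)·k.
Dividing both sides by k: k^(1−α) = s / (n + g + δ).
k^0.73 = 0.43 / (0.009 + 0.026 + 0.105) = 0.43 / 0.140 = 3.0714
k* = 3.0714^(1/0.73) ≈ 4.6514

k* ≈ 4.65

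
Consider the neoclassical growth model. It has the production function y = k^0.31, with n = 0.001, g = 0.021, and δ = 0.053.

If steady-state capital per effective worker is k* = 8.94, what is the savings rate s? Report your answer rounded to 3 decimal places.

In steady state, investment equals break-even investment: s·k^α = (n + g + δ)·k.
So s / (n + g + δ) = (k*)^(1−α) = 8.94^0.69 = 4.5334.
Therefore s = 4.5334 × (n + g + δ) = 4.5334 × 0.075 = 0.3400.

s ≈ 0.340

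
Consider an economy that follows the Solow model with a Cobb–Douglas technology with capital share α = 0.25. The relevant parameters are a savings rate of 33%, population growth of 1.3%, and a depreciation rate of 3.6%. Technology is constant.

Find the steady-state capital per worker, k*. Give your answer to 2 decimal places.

In steady state, investment equals break-even investment: s·k^α = (n + δ)·k.
Rearranging, k^(1−α) = s / (n + δ).
k^0.75 = 0.33 / (0.013 + 0.036) = 0.33 / 0.049 = 6.7347
k* = 6.7347^(1/0.75) ≈ 12.7182

k* = 12.72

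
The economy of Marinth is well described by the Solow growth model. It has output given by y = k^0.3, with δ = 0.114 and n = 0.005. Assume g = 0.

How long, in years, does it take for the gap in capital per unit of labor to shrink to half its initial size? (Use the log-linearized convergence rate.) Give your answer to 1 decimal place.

half-life ≈ 8.3 years

Near the steady state the convergence rate is λ = (1 − α)(n + δ).
λ = (1 − 0.3) × 0.119 = 0.7 × 0.119 = 0.0833
Half-life = ln 2 / λ = 0.6931 / 0.0833 ≈ 8.32 years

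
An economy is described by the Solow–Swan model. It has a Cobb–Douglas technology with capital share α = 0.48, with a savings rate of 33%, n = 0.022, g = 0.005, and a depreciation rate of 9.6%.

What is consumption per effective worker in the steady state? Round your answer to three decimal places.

c* = 1.666

At the steady state, Δk = 0, so s·k^α = (n + g + δ)·k.
Dividing both sides by k: k^(1−α) = s / (n + g + δ).
k^0.52 = 0.33 / (0.022 + 0.005 + 0.096) = 0.33 / 0.123 = 2.6829
k* = 2.6829^(1/0.52) ≈ 6.6717
y* = (k*)^α = 6.6717^0.48 ≈ 2.4868
c* = (1 − s)·y* = (1 − 0.33) × 2.4868 ≈ 1.6662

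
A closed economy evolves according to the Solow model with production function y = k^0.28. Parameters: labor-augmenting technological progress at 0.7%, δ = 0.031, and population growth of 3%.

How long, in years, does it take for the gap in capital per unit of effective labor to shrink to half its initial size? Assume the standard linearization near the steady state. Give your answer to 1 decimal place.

about 14.2 years

Near the steady state the convergence rate is λ = (1 − α)(n + g + δ).
λ = (1 − 0.28) × 0.068 = 0.72 × 0.068 = 0.04896
Half-life = ln 2 / λ = 0.6931 / 0.04896 ≈ 14.16 years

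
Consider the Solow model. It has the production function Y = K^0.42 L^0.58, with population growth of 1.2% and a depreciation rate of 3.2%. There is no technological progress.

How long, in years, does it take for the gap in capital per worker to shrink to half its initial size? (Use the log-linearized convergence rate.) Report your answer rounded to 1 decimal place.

half-life ≈ 27.2 years

Near the steady state the convergence rate is λ = (1 − α)(n + δ).
λ = (1 − 0.42) × 0.044 = 0.58 × 0.044 = 0.02552
Half-life = ln 2 / λ = 0.6931 / 0.02552 ≈ 27.16 years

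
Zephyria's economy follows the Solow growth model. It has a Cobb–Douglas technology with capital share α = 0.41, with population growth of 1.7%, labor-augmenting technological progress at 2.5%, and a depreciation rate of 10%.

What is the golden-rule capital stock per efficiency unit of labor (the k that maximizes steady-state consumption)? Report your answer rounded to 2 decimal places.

The golden rule sets f'(k) = n + g + δ, i.e. α·k^(α−1) = n + g + δ.
So k^(1−α) = α / (n + g + δ) = 0.41 / 0.142 = 2.8873.
k_gold = 2.8873^(1/0.59) ≈ 6.0325

k_gold ≈ 6.03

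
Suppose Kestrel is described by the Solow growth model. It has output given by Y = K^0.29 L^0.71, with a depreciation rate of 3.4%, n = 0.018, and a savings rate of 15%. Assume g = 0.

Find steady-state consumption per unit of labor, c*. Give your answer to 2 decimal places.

c* ≈ 1.31

Steady state requires s·f(k) = (n + δ)·k, i.e. s·k^α = (n + δ)·k.
Rearranging, k^(1−α) = s / (n + δ).
k^0.71 = 0.15 / (0.018 + 0.034) = 0.15 / 0.052 = 2.8846
k* = 2.8846^(1/0.71) ≈ 4.4464
y* = (k*)^α = 4.4464^0.29 ≈ 1.5414
c* = (1 − s)·y* = (1 − 0.15) × 1.5414 ≈ 1.3102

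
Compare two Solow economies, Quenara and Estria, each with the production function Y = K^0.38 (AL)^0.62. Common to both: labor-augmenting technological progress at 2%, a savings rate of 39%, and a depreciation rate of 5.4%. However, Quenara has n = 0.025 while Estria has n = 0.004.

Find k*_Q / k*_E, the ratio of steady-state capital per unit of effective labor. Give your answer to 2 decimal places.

ratio ≈ 0.68

Steady-state k* = [s/(n + g + δ)]^(1/(1−α)), so the ratio is [ (s_Q/(n + g + δ)_Q) / (s_E/(n + g + δ)_E) ]^1.6129.
s_Q/(n + g + δ)_Q = 0.39/0.099 = 3.9394; s_E/(n + g + δ)_E = 0.39/0.078 = 5.0000.
Ratio = (3.9394/5.0000)^1.6129 = 0.7879^1.6129 ≈ 0.6808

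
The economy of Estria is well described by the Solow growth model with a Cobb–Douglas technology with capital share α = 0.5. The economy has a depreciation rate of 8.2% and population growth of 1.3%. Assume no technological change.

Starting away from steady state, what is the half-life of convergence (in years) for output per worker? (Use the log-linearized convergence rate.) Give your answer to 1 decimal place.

Near the steady state the convergence rate is λ = (1 − α)(n + δ).
λ = (1 − 0.5) × 0.095 = 0.5 × 0.095 = 0.0475
Half-life = ln 2 / λ = 0.6931 / 0.0475 ≈ 14.59 years

half-life ≈ 14.6 years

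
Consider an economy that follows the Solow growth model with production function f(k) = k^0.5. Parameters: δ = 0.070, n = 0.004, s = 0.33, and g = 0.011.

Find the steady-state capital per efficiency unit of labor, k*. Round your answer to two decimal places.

k* = 15.07

In steady state, investment equals break-even investment: s·k^α = (n + g + δ)·k.
Dividing both sides by k: k^(1−α) = s / (n + g + δ).
k^0.5 = 0.33 / (0.004 + 0.011 + 0.070) = 0.33 / 0.085 = 3.8824
k* = 3.8824^(1/0.5) ≈ 15.0730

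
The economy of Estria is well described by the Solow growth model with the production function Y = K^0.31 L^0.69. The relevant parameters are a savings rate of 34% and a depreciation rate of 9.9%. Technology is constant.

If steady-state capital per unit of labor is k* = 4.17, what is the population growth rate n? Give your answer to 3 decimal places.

At the steady state, Δk = 0, so s·k^α = (n + δ)·k.
So s / (n + δ) = (k*)^(1−α) = 4.17^0.69 = 2.6785.
Therefore n + δ = s / 2.6785 = 0.34 / 2.6785 = 0.1269, so n = 0.1269 − 0.099 = 0.0279.

n ≈ 0.028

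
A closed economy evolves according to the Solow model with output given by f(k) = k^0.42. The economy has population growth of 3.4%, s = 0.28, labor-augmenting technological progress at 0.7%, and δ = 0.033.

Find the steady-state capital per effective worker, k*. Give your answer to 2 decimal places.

k* ≈ 9.92

Steady state requires s·f(k) = (n + g + δ)·k, i.e. s·k^α = (n + g + δ)·k.
Rearranging, k^(1−α) = s / (n + g + δ).
k^0.58 = 0.28 / (0.034 + 0.007 + 0.033) = 0.28 / 0.074 = 3.7838
k* = 3.7838^(1/0.58) ≈ 9.9181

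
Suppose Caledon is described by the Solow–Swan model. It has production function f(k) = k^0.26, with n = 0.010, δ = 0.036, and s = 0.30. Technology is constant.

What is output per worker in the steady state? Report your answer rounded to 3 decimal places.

In steady state, investment equals break-even investment: s·k^α = (n + δ)·k.
Dividing both sides by k: k^(1−α) = s / (n + δ).
k^0.74 = 0.30 / (0.010 + 0.036) = 0.30 / 0.046 = 6.5217
k* = 6.5217^(1/0.74) ≈ 12.6034
y* = (k*)^α = 12.6034^0.26 ≈ 1.9325

y* ≈ 1.933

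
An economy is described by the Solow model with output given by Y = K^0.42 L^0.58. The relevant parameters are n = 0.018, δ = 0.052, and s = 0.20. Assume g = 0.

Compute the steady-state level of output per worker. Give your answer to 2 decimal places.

At the steady state, Δk = 0, so s·k^α = (n + δ)·k.
Rearranging, k^(1−α) = s / (n + δ).
k^0.58 = 0.20 / (0.018 + 0.052) = 0.20 / 0.070 = 2.8571
k* = 2.8571^(1/0.58) ≈ 6.1105
y* = (k*)^α = 6.1105^0.42 ≈ 2.1387

y* ≈ 2.14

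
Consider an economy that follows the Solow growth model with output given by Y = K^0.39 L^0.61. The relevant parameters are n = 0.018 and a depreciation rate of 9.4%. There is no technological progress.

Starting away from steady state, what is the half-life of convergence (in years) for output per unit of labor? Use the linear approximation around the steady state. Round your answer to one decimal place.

Near the steady state the convergence rate is λ = (1 − α)(n + δ).
λ = (1 − 0.39) × 0.112 = 0.61 × 0.112 = 0.06832
Half-life = ln 2 / λ = 0.6931 / 0.06832 ≈ 10.14 years

half-life ≈ 10.1 years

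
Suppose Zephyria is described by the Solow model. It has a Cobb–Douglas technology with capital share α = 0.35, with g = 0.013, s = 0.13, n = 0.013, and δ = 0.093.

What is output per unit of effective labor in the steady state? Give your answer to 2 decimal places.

y* ≈ 1.05

In steady state, investment equals break-even investment: s·k^α = (n + g + δ)·k.
Dividing both sides by k: k^(1−α) = s / (n + g + δ).
k^0.65 = 0.13 / (0.013 + 0.013 + 0.093) = 0.13 / 0.119 = 1.0924
k* = 1.0924^(1/0.65) ≈ 1.1456
y* = (k*)^α = 1.1456^0.35 ≈ 1.0487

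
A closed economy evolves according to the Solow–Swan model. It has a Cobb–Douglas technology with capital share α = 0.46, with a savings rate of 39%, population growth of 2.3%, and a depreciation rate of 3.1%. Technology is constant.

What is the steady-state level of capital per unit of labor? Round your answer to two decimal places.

Steady state requires s·f(k) = (n + δ)·k, i.e. s·k^α = (n + δ)·k.
Rearranging, k^(1−α) = s / (n + δ).
k^0.54 = 0.39 / (0.023 + 0.031) = 0.39 / 0.054 = 7.2222
k* = 7.2222^(1/0.54) ≈ 38.9160

k* = 38.92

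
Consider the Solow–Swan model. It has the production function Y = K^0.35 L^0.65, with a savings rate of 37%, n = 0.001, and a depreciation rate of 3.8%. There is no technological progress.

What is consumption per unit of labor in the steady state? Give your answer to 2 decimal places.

c* ≈ 2.12

In steady state, investment equals break-even investment: s·k^α = (n + δ)·k.
Dividing both sides by k: k^(1−α) = s / (n + δ).
k^0.65 = 0.37 / (0.001 + 0.038) = 0.37 / 0.039 = 9.4872
k* = 9.4872^(1/0.65) ≈ 31.8632
y* = (k*)^α = 31.8632^0.35 ≈ 3.3585
c* = (1 − s)·y* = (1 − 0.37) × 3.3585 ≈ 2.1159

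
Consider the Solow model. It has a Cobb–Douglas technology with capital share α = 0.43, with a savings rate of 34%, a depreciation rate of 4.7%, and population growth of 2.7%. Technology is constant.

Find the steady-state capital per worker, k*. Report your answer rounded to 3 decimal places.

k* = 14.516

In steady state, investment equals break-even investment: s·k^α = (n + δ)·k.
Dividing both sides by k: k^(1−α) = s / (n + δ).
k^0.57 = 0.34 / (0.027 + 0.047) = 0.34 / 0.074 = 4.5946
k* = 4.5946^(1/0.57) ≈ 14.5157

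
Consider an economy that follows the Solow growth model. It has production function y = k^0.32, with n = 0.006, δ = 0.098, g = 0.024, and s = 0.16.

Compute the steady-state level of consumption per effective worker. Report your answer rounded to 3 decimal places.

c* = 0.933

At the steady state, Δk = 0, so s·k^α = (n + g + δ)·k.
Dividing both sides by k: k^(1−α) = s / (n + g + δ).
k^0.68 = 0.16 / (0.006 + 0.024 + 0.098) = 0.16 / 0.128 = 1.2500
k* = 1.2500^(1/0.68) ≈ 1.3884
y* = (k*)^α = 1.3884^0.32 ≈ 1.1107
c* = (1 − s)·y* = (1 − 0.16) × 1.1107 ≈ 0.9330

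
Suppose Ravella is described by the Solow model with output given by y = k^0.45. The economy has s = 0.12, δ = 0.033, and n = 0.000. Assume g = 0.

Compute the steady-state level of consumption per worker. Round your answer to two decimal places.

In steady state, investment equals break-even investment: s·k^α = (n + δ)·k.
Dividing both sides by k: k^(1−α) = s / (n + δ).
k^0.55 = 0.12 / (0.000 + 0.033) = 0.12 / 0.033 = 3.6364
k* = 3.6364^(1/0.55) ≈ 10.4569
y* = (k*)^α = 10.4569^0.45 ≈ 2.8756
c* = (1 − s)·y* = (1 − 0.12) × 2.8756 ≈ 2.5305

c* = 2.53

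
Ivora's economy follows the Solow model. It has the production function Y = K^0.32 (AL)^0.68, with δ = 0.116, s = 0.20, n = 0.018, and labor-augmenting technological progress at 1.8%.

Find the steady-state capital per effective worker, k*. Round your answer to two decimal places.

k* = 1.50

In steady state, investment equals break-even investment: s·k^α = (n + g + δ)·k.
Dividing both sides by k: k^(1−α) = s / (n + g + δ).
k^0.68 = 0.20 / (0.018 + 0.018 + 0.116) = 0.20 / 0.152 = 1.3158
k* = 1.3158^(1/0.68) ≈ 1.4972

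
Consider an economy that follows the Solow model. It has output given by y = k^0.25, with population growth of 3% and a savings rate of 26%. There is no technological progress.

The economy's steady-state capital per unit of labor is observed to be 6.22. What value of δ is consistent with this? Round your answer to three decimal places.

Steady state requires s·f(k) = (n + δ)·k, i.e. s·k^α = (n + δ)·k.
So s / (n + δ) = (k*)^(1−α) = 6.22^0.75 = 3.9386.
Therefore n + δ = s / 3.9386 = 0.26 / 3.9386 = 0.0660, so δ = 0.0660 − 0.030 = 0.0360.

δ ≈ 0.036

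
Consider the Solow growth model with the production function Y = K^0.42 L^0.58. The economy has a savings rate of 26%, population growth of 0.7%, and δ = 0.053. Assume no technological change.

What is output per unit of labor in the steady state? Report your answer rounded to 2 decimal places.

At the steady state, Δk = 0, so s·k^α = (n + δ)·k.
Dividing both sides by k: k^(1−α) = s / (n + δ).
k^0.58 = 0.26 / (0.007 + 0.053) = 0.26 / 0.060 = 4.3333
k* = 4.3333^(1/0.58) ≈ 12.5304
y* = (k*)^α = 12.5304^0.42 ≈ 2.8916

y* ≈ 2.89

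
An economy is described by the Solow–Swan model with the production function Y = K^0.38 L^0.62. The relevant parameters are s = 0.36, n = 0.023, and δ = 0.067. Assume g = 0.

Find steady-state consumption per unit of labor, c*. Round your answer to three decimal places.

c* ≈ 1.497

In steady state, investment equals break-even investment: s·k^α = (n + δ)·k.
Rearranging, k^(1−α) = s / (n + δ).
k^0.62 = 0.36 / (0.023 + 0.067) = 0.36 / 0.090 = 4.0000
k* = 4.0000^(1/0.62) ≈ 9.3554
y* = (k*)^α = 9.3554^0.38 ≈ 2.3389
c* = (1 − s)·y* = (1 − 0.36) × 2.3389 ≈ 1.4969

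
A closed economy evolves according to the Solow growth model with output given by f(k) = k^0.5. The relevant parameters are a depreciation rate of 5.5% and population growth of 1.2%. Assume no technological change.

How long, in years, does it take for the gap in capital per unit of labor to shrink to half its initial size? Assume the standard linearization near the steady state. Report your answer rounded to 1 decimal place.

half-life ≈ 20.7 years

Near the steady state the convergence rate is λ = (1 − α)(n + δ).
λ = (1 − 0.5) × 0.067 = 0.5 × 0.067 = 0.0335
Half-life = ln 2 / λ = 0.6931 / 0.0335 ≈ 20.69 years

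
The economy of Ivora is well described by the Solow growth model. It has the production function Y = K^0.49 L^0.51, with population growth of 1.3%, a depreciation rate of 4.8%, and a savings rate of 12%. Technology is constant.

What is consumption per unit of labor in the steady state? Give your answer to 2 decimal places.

Steady state requires s·f(k) = (n + δ)·k, i.e. s·k^α = (n + δ)·k.
Rearranging, k^(1−α) = s / (n + δ).
k^0.51 = 0.12 / (0.013 + 0.048) = 0.12 / 0.061 = 1.9672
k* = 1.9672^(1/0.51) ≈ 3.7685
y* = (k*)^α = 3.7685^0.49 ≈ 1.9157
c* = (1 − s)·y* = (1 − 0.12) × 1.9157 ≈ 1.6858

c* ≈ 1.69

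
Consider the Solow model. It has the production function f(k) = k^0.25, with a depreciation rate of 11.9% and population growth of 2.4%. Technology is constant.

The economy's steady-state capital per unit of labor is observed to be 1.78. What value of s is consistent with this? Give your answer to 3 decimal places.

At the steady state, Δk = 0, so s·k^α = (n + δ)·k.
So s / (n + δ) = (k*)^(1−α) = 1.78^0.75 = 1.5410.
Therefore s = 1.5410 × (n + δ) = 1.5410 × 0.143 = 0.2204.

s ≈ 0.220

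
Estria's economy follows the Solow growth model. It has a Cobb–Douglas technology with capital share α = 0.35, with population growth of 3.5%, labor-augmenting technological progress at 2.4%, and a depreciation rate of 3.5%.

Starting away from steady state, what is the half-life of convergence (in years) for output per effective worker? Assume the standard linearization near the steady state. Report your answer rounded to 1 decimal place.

half-life ≈ 11.3 years

Near the steady state the convergence rate is λ = (1 − α)(n + g + δ).
λ = (1 − 0.35) × 0.094 = 0.65 × 0.094 = 0.0611
Half-life = ln 2 / λ = 0.6931 / 0.0611 ≈ 11.34 years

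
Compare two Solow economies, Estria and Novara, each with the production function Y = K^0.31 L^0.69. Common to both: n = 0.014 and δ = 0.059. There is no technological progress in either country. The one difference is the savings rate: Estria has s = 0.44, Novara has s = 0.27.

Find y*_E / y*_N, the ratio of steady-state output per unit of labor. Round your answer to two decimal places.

Steady-state y* = [s/(n + δ)]^(α/(1−α)), so the ratio is [ (s_E/(n + δ)_E) / (s_N/(n + δ)_N) ]^0.4493.
s_E/(n + δ)_E = 0.44/0.073 = 6.0274; s_N/(n + δ)_N = 0.27/0.073 = 3.6986.
Ratio = (6.0274/3.6986)^0.4493 = 1.6296^0.4493 ≈ 1.2453

y*_E / y*_N ≈ 1.25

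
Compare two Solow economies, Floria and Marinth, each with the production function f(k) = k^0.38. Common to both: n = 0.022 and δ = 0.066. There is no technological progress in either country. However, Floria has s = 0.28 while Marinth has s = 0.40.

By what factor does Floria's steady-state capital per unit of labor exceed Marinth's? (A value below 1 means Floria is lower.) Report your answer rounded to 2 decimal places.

k*_F / k*_M ≈ 0.56

Steady-state k* = [s/(n + δ)]^(1/(1−α)), so the ratio is [ (s_F/(n + δ)_F) / (s_M/(n + δ)_M) ]^1.6129.
s_F/(n + δ)_F = 0.28/0.088 = 3.1818; s_M/(n + δ)_M = 0.40/0.088 = 4.5455.
Ratio = (3.1818/4.5455)^1.6129 = 0.7000^1.6129 ≈ 0.5625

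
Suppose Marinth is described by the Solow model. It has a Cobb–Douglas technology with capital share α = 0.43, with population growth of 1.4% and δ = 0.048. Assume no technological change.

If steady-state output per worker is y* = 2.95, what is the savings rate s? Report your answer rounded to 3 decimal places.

At the steady state, Δk = 0, so s·k^α = (n + δ)·k.
Since y* = [s/(n + δ)]^(α/(1−α)), we have s/(n + δ) = (y*)^((1−α)/α) = 2.95^1.3256 = 4.1956.
Therefore s = 4.1956 × (n + δ) = 4.1956 × 0.062 = 0.2601.

s ≈ 0.260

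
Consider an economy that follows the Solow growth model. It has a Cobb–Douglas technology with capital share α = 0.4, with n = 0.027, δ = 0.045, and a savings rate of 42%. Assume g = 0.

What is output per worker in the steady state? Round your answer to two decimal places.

y* ≈ 3.24

Steady state requires s·f(k) = (n + δ)·k, i.e. s·k^α = (n + δ)·k.
Dividing both sides by k: k^(1−α) = s / (n + δ).
k^0.6 = 0.42 / (0.027 + 0.045) = 0.42 / 0.072 = 5.8333
k* = 5.8333^(1/0.6) ≈ 18.9027
y* = (k*)^α = 18.9027^0.4 ≈ 3.2405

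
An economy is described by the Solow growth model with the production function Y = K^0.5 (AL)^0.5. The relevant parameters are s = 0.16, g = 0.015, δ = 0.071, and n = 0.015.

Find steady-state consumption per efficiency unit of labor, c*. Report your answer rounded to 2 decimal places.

c* = 1.33

In steady state, investment equals break-even investment: s·k^α = (n + g + δ)·k.
Rearranging, k^(1−α) = s / (n + g + δ).
k^0.5 = 0.16 / (0.015 + 0.015 + 0.071) = 0.16 / 0.101 = 1.5842
k* = 1.5842^(1/0.5) ≈ 2.5097
y* = (k*)^α = 2.5097^0.5 ≈ 1.5842
c* = (1 − s)·y* = (1 − 0.16) × 1.5842 ≈ 1.3307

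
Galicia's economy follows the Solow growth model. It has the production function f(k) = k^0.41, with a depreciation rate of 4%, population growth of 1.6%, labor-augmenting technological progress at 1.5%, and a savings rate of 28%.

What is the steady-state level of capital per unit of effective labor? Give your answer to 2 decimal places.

k* = 10.23

At the steady state, Δk = 0, so s·k^α = (n + g + δ)·k.
Dividing both sides by k: k^(1−α) = s / (n + g + δ).
k^0.59 = 0.28 / (0.016 + 0.015 + 0.040) = 0.28 / 0.071 = 3.9437
k* = 3.9437^(1/0.59) ≈ 10.2331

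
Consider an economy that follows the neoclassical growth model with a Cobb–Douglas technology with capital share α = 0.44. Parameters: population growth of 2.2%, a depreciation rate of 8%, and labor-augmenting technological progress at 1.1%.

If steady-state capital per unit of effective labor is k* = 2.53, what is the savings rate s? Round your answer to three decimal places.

At the steady state, Δk = 0, so s·k^α = (n + g + δ)·k.
So s / (n + g + δ) = (k*)^(1−α) = 2.53^0.56 = 1.6817.
Therefore s = 1.6817 × (n + g + δ) = 1.6817 × 0.113 = 0.1900.

s ≈ 0.190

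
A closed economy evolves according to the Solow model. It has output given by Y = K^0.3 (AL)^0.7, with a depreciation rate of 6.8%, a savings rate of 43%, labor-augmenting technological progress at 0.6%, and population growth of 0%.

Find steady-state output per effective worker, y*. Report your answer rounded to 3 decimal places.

y* ≈ 2.126

In steady state, investment equals break-even investment: s·k^α = (n + g + δ)·k.
Rearranging, k^(1−α) = s / (n + g + δ).
k^0.7 = 0.43 / (0.000 + 0.006 + 0.068) = 0.43 / 0.074 = 5.8108
k* = 5.8108^(1/0.7) ≈ 12.3528
y* = (k*)^α = 12.3528^0.3 ≈ 2.1258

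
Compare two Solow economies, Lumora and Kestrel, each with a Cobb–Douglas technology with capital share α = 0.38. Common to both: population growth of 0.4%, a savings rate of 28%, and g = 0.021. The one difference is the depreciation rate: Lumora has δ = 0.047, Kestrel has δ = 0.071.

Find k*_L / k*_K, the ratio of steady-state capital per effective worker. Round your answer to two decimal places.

k*_L / k*_K ≈ 1.59

Steady-state k* = [s/(n + g + δ)]^(1/(1−α)), so the ratio is [ (s_L/(n + g + δ)_L) / (s_K/(n + g + δ)_K) ]^1.6129.
s_L/(n + g + δ)_L = 0.28/0.072 = 3.8889; s_K/(n + g + δ)_K = 0.28/0.096 = 2.9167.
Ratio = (3.8889/2.9167)^1.6129 = 1.3333^1.6129 ≈ 1.5904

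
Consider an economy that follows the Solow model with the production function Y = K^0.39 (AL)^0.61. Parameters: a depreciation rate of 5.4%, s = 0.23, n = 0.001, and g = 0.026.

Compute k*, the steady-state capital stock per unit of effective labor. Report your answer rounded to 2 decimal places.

Steady state requires s·f(k) = (n + g + δ)·k, i.e. s·k^α = (n + g + δ)·k.
Rearranging, k^(1−α) = s / (n + g + δ).
k^0.61 = 0.23 / (0.001 + 0.026 + 0.054) = 0.23 / 0.081 = 2.8395
k* = 2.8395^(1/0.61) ≈ 5.5337

k* = 5.53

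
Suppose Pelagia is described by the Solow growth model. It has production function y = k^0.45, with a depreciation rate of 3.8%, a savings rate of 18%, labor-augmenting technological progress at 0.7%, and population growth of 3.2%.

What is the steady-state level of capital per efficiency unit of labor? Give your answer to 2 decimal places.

k* ≈ 4.68

Steady state requires s·f(k) = (n + g + δ)·k, i.e. s·k^α = (n + g + δ)·k.
Rearranging, k^(1−α) = s / (n + g + δ).
k^0.55 = 0.18 / (0.032 + 0.007 + 0.038) = 0.18 / 0.077 = 2.3377
k* = 2.3377^(1/0.55) ≈ 4.6830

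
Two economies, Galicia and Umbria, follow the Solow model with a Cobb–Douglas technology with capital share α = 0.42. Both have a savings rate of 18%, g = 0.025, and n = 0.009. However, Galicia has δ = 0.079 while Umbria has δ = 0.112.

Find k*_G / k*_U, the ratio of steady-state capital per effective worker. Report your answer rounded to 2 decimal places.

Steady-state k* = [s/(n + g + δ)]^(1/(1−α)), so the ratio is [ (s_G/(n + g + δ)_G) / (s_U/(n + g + δ)_U) ]^1.7241.
s_G/(n + g + δ)_G = 0.18/0.113 = 1.5929; s_U/(n + g + δ)_U = 0.18/0.146 = 1.2329.
Ratio = (1.5929/1.2329)^1.7241 = 1.2920^1.7241 ≈ 1.5553

ratio ≈ 1.56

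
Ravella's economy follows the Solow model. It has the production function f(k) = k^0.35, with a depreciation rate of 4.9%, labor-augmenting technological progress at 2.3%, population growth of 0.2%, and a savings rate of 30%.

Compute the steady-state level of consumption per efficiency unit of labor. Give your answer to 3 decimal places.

c* ≈ 1.487

Steady state requires s·f(k) = (n + g + δ)·k, i.e. s·k^α = (n + g + δ)·k.
Dividing both sides by k: k^(1−α) = s / (n + g + δ).
k^0.65 = 0.30 / (0.002 + 0.023 + 0.049) = 0.30 / 0.074 = 4.0541
k* = 4.0541^(1/0.65) ≈ 8.6143
y* = (k*)^α = 8.6143^0.35 ≈ 2.1248
c* = (1 − s)·y* = (1 − 0.30) × 2.1248 ≈ 1.4874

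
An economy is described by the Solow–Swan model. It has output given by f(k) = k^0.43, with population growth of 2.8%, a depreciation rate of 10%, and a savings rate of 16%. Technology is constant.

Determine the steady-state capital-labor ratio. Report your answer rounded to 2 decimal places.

At the steady state, Δk = 0, so s·k^α = (n + δ)·k.
Rearranging, k^(1−α) = s / (n + δ).
k^0.57 = 0.16 / (0.028 + 0.100) = 0.16 / 0.128 = 1.2500
k* = 1.2500^(1/0.57) ≈ 1.4792

k* = 1.48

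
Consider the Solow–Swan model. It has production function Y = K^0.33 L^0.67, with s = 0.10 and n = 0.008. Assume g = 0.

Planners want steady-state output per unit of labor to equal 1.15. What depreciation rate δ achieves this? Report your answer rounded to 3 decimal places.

In steady state, investment equals break-even investment: s·k^α = (n + δ)·k.
Since y* = [s/(n + δ)]^(α/(1−α)), we have s/(n + δ) = (y*)^((1−α)/α) = 1.15^2.0303 = 1.3281.
Therefore n + δ = s / 1.3281 = 0.10 / 1.3281 = 0.0753, so δ = 0.0753 − 0.008 = 0.0673.

δ ≈ 0.067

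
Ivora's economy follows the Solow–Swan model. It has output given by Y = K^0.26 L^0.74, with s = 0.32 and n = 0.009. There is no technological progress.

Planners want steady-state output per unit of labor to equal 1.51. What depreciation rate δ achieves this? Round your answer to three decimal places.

In steady state, investment equals break-even investment: s·k^α = (n + δ)·k.
Since y* = [s/(n + δ)]^(α/(1−α)), we have s/(n + δ) = (y*)^((1−α)/α) = 1.51^2.8462 = 3.2315.
Therefore n + δ = s / 3.2315 = 0.32 / 3.2315 = 0.0990, so δ = 0.0990 − 0.009 = 0.0900.

δ ≈ 0.090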